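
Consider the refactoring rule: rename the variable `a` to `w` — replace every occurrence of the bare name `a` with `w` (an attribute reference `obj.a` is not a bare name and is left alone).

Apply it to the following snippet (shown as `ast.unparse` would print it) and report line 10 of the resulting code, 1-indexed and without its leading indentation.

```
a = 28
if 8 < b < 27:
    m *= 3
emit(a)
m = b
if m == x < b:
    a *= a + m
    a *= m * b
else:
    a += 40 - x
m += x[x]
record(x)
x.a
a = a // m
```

Transformed code:
w = 28
if 8 < b < 27:
    m *= 3
emit(w)
m = b
if m == x < b:
    w *= w + m
    w *= m * b
else:
    w += 40 - x
m += x[x]
record(x)
x.a
w = w // m

w += 40 - x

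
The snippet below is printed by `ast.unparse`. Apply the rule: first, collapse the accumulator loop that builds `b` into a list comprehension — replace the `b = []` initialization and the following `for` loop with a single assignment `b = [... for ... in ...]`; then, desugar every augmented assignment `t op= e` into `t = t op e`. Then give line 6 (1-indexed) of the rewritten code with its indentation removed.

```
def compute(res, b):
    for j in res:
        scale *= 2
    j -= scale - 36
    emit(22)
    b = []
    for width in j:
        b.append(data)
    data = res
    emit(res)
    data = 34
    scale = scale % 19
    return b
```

b = [data for width in j]

Transformed code:
def compute(res, b):
    for j in res:
        scale = scale * 2
    j = j - (scale - 36)
    emit(22)
    b = [data for width in j]
    data = res
    emit(res)
    data = 34
    scale = scale % 19
    return b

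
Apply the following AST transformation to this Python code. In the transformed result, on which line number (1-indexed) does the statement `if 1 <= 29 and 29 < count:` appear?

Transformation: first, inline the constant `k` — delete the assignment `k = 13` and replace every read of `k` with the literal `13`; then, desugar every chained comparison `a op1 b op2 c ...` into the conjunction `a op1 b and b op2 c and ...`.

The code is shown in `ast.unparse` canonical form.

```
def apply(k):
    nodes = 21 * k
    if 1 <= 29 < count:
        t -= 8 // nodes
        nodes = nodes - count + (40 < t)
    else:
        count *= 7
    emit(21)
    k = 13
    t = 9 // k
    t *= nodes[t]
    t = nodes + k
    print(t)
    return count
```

3

Transformed code:
def apply(k):
    nodes = 21 * 13
    if 1 <= 29 and 29 < count:
        t -= 8 // nodes
        nodes = nodes - count + (40 < t)
    else:
        count *= 7
    emit(21)
    t = 9 // 13
    t *= nodes[t]
    t = nodes + 13
    print(t)
    return count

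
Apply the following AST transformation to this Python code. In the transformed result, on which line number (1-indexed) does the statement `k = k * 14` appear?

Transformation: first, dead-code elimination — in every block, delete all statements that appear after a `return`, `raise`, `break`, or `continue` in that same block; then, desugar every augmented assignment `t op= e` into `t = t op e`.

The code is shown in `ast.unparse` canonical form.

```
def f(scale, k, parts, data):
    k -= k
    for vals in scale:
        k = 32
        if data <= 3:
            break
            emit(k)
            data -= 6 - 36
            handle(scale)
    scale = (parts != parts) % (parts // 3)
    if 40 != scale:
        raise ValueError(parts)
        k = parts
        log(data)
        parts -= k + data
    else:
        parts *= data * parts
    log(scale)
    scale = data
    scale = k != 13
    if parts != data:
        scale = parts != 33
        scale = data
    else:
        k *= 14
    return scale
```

Transformed code:
def f(scale, k, parts, data):
    k = k - k
    for vals in scale:
        k = 32
        if data <= 3:
            break
    scale = (parts != parts) % (parts // 3)
    if 40 != scale:
        raise ValueError(parts)
    else:
        parts = parts * (data * parts)
    log(scale)
    scale = data
    scale = k != 13
    if parts != data:
        scale = parts != 33
        scale = data
    else:
        k = k * 14
    return scale

19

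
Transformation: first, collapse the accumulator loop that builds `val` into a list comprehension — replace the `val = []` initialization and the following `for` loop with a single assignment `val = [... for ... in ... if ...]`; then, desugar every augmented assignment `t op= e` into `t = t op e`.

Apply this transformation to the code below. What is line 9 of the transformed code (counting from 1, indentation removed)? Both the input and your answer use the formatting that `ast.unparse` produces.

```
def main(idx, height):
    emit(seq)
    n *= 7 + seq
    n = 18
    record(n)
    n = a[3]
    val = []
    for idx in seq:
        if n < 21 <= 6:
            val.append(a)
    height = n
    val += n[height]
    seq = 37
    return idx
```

Transformed code:
def main(idx, height):
    emit(seq)
    n = n * (7 + seq)
    n = 18
    record(n)
    n = a[3]
    val = [a for idx in seq if n < 21 <= 6]
    height = n
    val = val + n[height]
    seq = 37
    return idx

val = val + n[height]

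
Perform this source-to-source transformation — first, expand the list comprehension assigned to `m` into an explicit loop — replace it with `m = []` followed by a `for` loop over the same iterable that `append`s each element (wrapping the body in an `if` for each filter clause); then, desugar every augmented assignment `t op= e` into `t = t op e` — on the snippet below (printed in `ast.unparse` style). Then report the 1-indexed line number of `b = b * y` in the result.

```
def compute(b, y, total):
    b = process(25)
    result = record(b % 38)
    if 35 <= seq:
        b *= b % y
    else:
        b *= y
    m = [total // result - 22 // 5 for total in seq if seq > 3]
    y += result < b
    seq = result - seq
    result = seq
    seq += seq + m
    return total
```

7

Transformed code:
def compute(b, y, total):
    b = process(25)
    result = record(b % 38)
    if 35 <= seq:
        b = b * (b % y)
    else:
        b = b * y
    m = []
    for total in seq:
        if seq > 3:
            m.append(total // result - 22 // 5)
    y = y + (result < b)
    seq = result - seq
    result = seq
    seq = seq + (seq + m)
    return total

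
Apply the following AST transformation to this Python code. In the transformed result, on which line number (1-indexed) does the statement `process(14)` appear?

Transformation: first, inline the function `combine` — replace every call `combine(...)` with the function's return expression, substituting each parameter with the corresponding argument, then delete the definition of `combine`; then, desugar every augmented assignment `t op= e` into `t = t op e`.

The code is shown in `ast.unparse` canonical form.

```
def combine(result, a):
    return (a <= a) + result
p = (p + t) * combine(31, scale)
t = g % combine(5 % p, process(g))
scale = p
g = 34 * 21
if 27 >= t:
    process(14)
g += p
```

6

Transformed code:
p = (p + t) * ((scale <= scale) + 31)
t = g % ((process(g) <= process(g)) + 5 % p)
scale = p
g = 34 * 21
if 27 >= t:
    process(14)
g = g + p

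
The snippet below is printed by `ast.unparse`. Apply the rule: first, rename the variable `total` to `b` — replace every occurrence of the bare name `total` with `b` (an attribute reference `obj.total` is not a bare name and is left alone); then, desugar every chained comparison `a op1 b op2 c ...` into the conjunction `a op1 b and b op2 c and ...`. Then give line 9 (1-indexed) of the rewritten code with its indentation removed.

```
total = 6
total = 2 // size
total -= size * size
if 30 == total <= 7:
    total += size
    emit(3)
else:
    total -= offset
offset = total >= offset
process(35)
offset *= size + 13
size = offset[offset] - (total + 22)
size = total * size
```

Transformed code:
b = 6
b = 2 // size
b -= size * size
if 30 == b and b <= 7:
    b += size
    emit(3)
else:
    b -= offset
offset = b >= offset
process(35)
offset *= size + 13
size = offset[offset] - (b + 22)
size = b * size

offset = b >= offset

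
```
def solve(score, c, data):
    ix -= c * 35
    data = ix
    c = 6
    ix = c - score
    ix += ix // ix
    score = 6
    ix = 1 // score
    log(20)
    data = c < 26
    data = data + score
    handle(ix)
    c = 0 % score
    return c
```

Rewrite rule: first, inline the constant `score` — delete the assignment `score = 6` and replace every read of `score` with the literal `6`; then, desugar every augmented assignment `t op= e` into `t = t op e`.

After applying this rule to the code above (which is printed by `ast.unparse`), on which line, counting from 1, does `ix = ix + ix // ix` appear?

6

Transformed code:
def solve(score, c, data):
    ix = ix - c * 35
    data = ix
    c = 6
    ix = c - 6
    ix = ix + ix // ix
    ix = 1 // 6
    log(20)
    data = c < 26
    data = data + 6
    handle(ix)
    c = 0 % 6
    return c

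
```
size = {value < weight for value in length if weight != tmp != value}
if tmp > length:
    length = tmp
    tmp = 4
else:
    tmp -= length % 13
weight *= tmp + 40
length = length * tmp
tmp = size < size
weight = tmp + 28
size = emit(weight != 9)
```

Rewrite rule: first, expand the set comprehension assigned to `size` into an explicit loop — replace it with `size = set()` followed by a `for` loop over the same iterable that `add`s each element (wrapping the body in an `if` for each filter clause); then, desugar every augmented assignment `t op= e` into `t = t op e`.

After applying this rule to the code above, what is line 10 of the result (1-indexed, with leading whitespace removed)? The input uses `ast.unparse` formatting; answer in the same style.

weight = weight * (tmp + 40)

Transformed code:
size = set()
for value in length:
    if weight != tmp != value:
        size.add(value < weight)
if tmp > length:
    length = tmp
    tmp = 4
else:
    tmp = tmp - length % 13
weight = weight * (tmp + 40)
length = length * tmp
tmp = size < size
weight = tmp + 28
size = emit(weight != 9)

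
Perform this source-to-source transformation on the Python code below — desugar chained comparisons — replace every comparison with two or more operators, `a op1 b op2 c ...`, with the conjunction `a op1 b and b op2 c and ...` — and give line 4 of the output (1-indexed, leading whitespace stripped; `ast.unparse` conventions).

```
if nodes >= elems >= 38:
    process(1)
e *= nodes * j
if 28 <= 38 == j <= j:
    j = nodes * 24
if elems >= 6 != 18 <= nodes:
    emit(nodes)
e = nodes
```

if 28 <= 38 and 38 == j and (j <= j):

Transformed code:
if nodes >= elems and elems >= 38:
    process(1)
e *= nodes * j
if 28 <= 38 and 38 == j and (j <= j):
    j = nodes * 24
if elems >= 6 and 6 != 18 and (18 <= nodes):
    emit(nodes)
e = nodes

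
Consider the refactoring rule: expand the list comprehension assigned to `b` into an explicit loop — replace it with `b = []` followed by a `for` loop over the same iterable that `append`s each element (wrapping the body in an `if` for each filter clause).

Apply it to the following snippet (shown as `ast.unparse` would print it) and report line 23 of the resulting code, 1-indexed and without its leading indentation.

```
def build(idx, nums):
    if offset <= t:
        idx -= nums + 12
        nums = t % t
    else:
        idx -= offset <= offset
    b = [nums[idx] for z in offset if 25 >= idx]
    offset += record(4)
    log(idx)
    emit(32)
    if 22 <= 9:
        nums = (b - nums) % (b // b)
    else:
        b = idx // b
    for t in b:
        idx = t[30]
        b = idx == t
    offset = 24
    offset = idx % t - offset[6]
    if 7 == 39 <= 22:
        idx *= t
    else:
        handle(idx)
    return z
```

Transformed code:
def build(idx, nums):
    if offset <= t:
        idx -= nums + 12
        nums = t % t
    else:
        idx -= offset <= offset
    b = []
    for z in offset:
        if 25 >= idx:
            b.append(nums[idx])
    offset += record(4)
    log(idx)
    emit(32)
    if 22 <= 9:
        nums = (b - nums) % (b // b)
    else:
        b = idx // b
    for t in b:
        idx = t[30]
        b = idx == t
    offset = 24
    offset = idx % t - offset[6]
    if 7 == 39 <= 22:
        idx *= t
    else:
        handle(idx)
    return z

if 7 == 39 <= 22:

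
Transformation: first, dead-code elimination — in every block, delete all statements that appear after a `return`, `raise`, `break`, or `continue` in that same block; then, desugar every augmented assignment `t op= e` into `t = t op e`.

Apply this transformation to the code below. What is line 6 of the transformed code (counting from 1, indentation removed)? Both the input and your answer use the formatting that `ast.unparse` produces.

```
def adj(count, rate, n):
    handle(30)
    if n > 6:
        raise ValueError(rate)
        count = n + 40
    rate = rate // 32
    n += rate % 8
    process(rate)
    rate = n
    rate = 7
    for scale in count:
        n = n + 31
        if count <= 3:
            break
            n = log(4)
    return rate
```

n = n + rate % 8

Transformed code:
def adj(count, rate, n):
    handle(30)
    if n > 6:
        raise ValueError(rate)
    rate = rate // 32
    n = n + rate % 8
    process(rate)
    rate = n
    rate = 7
    for scale in count:
        n = n + 31
        if count <= 3:
            break
    return rate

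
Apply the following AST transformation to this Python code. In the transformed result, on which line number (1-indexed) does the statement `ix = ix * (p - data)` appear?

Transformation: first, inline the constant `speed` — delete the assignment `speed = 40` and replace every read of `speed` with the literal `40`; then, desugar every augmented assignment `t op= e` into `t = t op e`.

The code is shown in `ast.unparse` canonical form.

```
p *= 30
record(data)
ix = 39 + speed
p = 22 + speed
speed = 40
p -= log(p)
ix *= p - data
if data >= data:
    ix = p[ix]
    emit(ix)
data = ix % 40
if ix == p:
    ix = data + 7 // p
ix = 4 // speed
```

6

Transformed code:
p = p * 30
record(data)
ix = 39 + 40
p = 22 + 40
p = p - log(p)
ix = ix * (p - data)
if data >= data:
    ix = p[ix]
    emit(ix)
data = ix % 40
if ix == p:
    ix = data + 7 // p
ix = 4 // 40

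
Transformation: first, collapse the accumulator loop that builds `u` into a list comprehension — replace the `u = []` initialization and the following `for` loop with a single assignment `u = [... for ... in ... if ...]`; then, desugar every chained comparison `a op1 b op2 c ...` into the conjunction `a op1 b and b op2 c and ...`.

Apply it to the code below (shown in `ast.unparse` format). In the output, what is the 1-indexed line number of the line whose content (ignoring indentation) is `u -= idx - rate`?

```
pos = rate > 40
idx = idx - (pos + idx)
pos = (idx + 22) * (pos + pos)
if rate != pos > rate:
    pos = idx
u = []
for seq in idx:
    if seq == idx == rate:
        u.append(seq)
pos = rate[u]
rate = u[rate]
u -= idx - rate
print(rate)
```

9

Transformed code:
pos = rate > 40
idx = idx - (pos + idx)
pos = (idx + 22) * (pos + pos)
if rate != pos and pos > rate:
    pos = idx
u = [seq for seq in idx if seq == idx and idx == rate]
pos = rate[u]
rate = u[rate]
u -= idx - rate
print(rate)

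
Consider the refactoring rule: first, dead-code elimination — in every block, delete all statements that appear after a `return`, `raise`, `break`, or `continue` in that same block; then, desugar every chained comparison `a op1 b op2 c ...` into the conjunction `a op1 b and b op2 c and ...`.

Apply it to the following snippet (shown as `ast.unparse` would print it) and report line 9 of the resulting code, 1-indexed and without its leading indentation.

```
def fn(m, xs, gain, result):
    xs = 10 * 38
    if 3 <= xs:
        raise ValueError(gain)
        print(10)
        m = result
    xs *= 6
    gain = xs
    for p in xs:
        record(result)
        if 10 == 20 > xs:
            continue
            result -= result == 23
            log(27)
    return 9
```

if 10 == 20 and 20 > xs:

Transformed code:
def fn(m, xs, gain, result):
    xs = 10 * 38
    if 3 <= xs:
        raise ValueError(gain)
    xs *= 6
    gain = xs
    for p in xs:
        record(result)
        if 10 == 20 and 20 > xs:
            continue
    return 9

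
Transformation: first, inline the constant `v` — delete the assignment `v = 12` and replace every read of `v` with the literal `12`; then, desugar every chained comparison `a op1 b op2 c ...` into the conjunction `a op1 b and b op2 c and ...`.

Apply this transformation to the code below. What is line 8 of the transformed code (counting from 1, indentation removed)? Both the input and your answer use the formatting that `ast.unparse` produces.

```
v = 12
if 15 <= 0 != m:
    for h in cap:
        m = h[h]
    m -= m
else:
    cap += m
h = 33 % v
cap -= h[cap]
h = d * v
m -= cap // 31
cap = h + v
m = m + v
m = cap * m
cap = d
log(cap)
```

Transformed code:
if 15 <= 0 and 0 != m:
    for h in cap:
        m = h[h]
    m -= m
else:
    cap += m
h = 33 % 12
cap -= h[cap]
h = d * 12
m -= cap // 31
cap = h + 12
m = m + 12
m = cap * m
cap = d
log(cap)

cap -= h[cap]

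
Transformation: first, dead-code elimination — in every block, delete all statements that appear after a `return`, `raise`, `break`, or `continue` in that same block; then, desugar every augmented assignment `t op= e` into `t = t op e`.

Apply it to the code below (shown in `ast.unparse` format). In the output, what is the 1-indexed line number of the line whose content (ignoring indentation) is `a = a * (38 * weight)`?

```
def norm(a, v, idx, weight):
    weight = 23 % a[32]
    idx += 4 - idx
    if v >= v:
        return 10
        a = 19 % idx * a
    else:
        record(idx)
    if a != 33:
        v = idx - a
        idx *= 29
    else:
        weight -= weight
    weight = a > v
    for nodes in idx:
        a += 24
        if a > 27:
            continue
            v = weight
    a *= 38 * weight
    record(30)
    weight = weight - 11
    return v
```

18

Transformed code:
def norm(a, v, idx, weight):
    weight = 23 % a[32]
    idx = idx + (4 - idx)
    if v >= v:
        return 10
    else:
        record(idx)
    if a != 33:
        v = idx - a
        idx = idx * 29
    else:
        weight = weight - weight
    weight = a > v
    for nodes in idx:
        a = a + 24
        if a > 27:
            continue
    a = a * (38 * weight)
    record(30)
    weight = weight - 11
    return v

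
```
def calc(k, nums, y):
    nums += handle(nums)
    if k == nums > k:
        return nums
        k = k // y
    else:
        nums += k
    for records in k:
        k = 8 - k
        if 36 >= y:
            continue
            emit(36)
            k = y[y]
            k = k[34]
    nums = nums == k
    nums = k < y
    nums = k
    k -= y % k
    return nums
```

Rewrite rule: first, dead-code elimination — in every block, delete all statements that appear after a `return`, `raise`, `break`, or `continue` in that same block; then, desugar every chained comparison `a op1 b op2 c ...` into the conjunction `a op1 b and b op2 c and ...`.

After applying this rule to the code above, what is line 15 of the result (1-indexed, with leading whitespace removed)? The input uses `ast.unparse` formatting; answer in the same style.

return nums

Transformed code:
def calc(k, nums, y):
    nums += handle(nums)
    if k == nums and nums > k:
        return nums
    else:
        nums += k
    for records in k:
        k = 8 - k
        if 36 >= y:
            continue
    nums = nums == k
    nums = k < y
    nums = k
    k -= y % k
    return nums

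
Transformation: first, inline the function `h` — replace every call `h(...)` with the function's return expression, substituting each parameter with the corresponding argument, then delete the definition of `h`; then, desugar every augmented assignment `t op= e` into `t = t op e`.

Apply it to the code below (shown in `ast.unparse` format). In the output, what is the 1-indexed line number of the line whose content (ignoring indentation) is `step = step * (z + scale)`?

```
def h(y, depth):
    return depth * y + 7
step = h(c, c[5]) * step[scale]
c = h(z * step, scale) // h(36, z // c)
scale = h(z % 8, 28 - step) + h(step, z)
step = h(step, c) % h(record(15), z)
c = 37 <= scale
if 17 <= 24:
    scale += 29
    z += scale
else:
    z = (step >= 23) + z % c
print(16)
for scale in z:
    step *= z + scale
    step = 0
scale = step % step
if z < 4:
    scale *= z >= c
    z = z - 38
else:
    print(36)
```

Transformed code:
step = (c[5] * c + 7) * step[scale]
c = (scale * (z * step) + 7) // (z // c * 36 + 7)
scale = (28 - step) * (z % 8) + 7 + (z * step + 7)
step = (c * step + 7) % (z * record(15) + 7)
c = 37 <= scale
if 17 <= 24:
    scale = scale + 29
    z = z + scale
else:
    z = (step >= 23) + z % c
print(16)
for scale in z:
    step = step * (z + scale)
    step = 0
scale = step % step
if z < 4:
    scale = scale * (z >= c)
    z = z - 38
else:
    print(36)

13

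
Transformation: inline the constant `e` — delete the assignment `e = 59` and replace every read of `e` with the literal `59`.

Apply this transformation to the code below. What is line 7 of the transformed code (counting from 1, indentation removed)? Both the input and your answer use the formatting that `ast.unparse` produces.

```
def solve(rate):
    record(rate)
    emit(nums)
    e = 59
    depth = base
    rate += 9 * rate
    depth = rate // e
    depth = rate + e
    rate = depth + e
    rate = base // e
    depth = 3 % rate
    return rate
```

depth = rate + 59

Transformed code:
def solve(rate):
    record(rate)
    emit(nums)
    depth = base
    rate += 9 * rate
    depth = rate // 59
    depth = rate + 59
    rate = depth + 59
    rate = base // 59
    depth = 3 % rate
    return rate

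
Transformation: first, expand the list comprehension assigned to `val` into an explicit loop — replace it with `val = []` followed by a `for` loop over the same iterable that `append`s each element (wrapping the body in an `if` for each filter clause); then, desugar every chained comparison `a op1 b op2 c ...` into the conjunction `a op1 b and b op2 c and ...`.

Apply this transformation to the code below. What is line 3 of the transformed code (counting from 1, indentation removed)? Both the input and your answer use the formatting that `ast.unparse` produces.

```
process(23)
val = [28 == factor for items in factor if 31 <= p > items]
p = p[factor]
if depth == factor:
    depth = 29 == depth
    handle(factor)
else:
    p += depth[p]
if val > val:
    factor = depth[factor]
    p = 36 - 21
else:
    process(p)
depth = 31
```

Transformed code:
process(23)
val = []
for items in factor:
    if 31 <= p and p > items:
        val.append(28 == factor)
p = p[factor]
if depth == factor:
    depth = 29 == depth
    handle(factor)
else:
    p += depth[p]
if val > val:
    factor = depth[factor]
    p = 36 - 21
else:
    process(p)
depth = 31

for items in factor:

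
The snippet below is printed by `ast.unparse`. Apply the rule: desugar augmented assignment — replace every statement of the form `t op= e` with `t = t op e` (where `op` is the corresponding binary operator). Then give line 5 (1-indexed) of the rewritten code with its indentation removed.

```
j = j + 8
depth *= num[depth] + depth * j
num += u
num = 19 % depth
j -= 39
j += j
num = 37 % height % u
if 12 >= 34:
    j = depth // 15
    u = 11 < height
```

Transformed code:
j = j + 8
depth = depth * (num[depth] + depth * j)
num = num + u
num = 19 % depth
j = j - 39
j = j + j
num = 37 % height % u
if 12 >= 34:
    j = depth // 15
    u = 11 < height

j = j - 39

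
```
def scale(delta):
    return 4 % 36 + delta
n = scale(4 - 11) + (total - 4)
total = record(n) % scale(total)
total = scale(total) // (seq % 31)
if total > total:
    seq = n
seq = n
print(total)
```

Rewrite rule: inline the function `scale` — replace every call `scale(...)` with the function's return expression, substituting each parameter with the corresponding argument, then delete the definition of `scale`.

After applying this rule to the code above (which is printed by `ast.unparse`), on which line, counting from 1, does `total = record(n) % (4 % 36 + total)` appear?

Transformed code:
n = 4 % 36 + (4 - 11) + (total - 4)
total = record(n) % (4 % 36 + total)
total = (4 % 36 + total) // (seq % 31)
if total > total:
    seq = n
seq = n
print(total)

2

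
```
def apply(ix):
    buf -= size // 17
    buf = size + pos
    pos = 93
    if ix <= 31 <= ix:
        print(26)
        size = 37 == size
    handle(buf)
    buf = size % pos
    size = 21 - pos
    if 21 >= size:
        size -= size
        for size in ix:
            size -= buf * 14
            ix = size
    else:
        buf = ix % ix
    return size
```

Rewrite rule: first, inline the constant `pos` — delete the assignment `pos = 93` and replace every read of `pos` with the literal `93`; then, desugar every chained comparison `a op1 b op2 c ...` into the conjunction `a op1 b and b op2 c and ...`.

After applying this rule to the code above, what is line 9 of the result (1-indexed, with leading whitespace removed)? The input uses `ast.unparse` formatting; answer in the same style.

size = 21 - 93

Transformed code:
def apply(ix):
    buf -= size // 17
    buf = size + 93
    if ix <= 31 and 31 <= ix:
        print(26)
        size = 37 == size
    handle(buf)
    buf = size % 93
    size = 21 - 93
    if 21 >= size:
        size -= size
        for size in ix:
            size -= buf * 14
            ix = size
    else:
        buf = ix % ix
    return size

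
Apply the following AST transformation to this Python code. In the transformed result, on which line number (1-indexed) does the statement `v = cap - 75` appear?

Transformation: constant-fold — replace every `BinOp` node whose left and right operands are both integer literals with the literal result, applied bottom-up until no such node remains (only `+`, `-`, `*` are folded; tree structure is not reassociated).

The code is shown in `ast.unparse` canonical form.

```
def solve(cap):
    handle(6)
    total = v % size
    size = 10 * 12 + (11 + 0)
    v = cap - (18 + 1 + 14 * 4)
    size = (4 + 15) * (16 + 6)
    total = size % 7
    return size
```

5

Transformed code:
def solve(cap):
    handle(6)
    total = v % size
    size = 131
    v = cap - 75
    size = 418
    total = size % 7
    return size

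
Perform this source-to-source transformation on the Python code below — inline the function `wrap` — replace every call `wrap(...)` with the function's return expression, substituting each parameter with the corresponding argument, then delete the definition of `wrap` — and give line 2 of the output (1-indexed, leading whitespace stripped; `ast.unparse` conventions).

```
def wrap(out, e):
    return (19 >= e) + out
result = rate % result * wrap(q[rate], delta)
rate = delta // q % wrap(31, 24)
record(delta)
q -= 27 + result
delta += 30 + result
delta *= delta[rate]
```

Transformed code:
result = rate % result * ((19 >= delta) + q[rate])
rate = delta // q % ((19 >= 24) + 31)
record(delta)
q -= 27 + result
delta += 30 + result
delta *= delta[rate]

rate = delta // q % ((19 >= 24) + 31)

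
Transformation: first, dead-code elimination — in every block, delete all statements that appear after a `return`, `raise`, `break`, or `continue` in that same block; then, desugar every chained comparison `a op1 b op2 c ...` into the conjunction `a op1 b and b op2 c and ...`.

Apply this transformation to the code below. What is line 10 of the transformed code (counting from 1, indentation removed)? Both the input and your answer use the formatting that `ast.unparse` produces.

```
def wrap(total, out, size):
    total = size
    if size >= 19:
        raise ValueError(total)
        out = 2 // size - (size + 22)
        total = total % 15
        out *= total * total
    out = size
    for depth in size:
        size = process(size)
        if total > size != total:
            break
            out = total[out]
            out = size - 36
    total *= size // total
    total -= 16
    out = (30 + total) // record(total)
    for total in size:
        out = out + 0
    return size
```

total *= size // total

Transformed code:
def wrap(total, out, size):
    total = size
    if size >= 19:
        raise ValueError(total)
    out = size
    for depth in size:
        size = process(size)
        if total > size and size != total:
            break
    total *= size // total
    total -= 16
    out = (30 + total) // record(total)
    for total in size:
        out = out + 0
    return size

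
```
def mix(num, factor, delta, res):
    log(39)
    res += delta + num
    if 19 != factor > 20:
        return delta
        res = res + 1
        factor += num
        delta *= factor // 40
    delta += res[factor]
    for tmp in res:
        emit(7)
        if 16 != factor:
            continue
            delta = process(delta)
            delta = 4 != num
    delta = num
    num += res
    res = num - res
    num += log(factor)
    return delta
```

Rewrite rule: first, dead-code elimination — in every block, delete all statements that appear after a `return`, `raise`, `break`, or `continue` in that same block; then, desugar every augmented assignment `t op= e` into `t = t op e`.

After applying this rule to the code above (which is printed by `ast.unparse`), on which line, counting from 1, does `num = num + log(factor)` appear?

Transformed code:
def mix(num, factor, delta, res):
    log(39)
    res = res + (delta + num)
    if 19 != factor > 20:
        return delta
    delta = delta + res[factor]
    for tmp in res:
        emit(7)
        if 16 != factor:
            continue
    delta = num
    num = num + res
    res = num - res
    num = num + log(factor)
    return delta

14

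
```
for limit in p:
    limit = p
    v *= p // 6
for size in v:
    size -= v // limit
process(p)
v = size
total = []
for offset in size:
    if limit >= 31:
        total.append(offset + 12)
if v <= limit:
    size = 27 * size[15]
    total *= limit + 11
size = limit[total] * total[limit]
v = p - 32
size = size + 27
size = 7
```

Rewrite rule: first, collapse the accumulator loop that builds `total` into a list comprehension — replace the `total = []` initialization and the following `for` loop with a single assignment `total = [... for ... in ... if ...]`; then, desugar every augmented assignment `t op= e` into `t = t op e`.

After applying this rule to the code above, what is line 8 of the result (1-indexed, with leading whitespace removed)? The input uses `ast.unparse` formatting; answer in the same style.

total = [offset + 12 for offset in size if limit >= 31]

Transformed code:
for limit in p:
    limit = p
    v = v * (p // 6)
for size in v:
    size = size - v // limit
process(p)
v = size
total = [offset + 12 for offset in size if limit >= 31]
if v <= limit:
    size = 27 * size[15]
    total = total * (limit + 11)
size = limit[total] * total[limit]
v = p - 32
size = size + 27
size = 7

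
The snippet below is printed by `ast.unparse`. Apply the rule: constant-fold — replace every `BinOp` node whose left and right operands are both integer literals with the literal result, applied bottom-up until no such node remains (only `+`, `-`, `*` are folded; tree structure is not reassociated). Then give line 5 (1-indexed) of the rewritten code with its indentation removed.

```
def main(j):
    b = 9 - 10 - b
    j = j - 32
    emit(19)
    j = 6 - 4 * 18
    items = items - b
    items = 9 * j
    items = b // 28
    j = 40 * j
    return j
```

j = -66

Transformed code:
def main(j):
    b = -1 - b
    j = j - 32
    emit(19)
    j = -66
    items = items - b
    items = 9 * j
    items = b // 28
    j = 40 * j
    return j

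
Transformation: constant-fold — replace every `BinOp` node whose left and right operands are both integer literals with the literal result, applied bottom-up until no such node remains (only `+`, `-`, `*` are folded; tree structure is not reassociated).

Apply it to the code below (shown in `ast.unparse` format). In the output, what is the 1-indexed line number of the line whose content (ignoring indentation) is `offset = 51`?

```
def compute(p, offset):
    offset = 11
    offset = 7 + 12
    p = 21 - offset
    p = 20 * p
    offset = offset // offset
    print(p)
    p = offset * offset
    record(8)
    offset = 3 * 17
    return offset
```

10

Transformed code:
def compute(p, offset):
    offset = 11
    offset = 19
    p = 21 - offset
    p = 20 * p
    offset = offset // offset
    print(p)
    p = offset * offset
    record(8)
    offset = 51
    return offset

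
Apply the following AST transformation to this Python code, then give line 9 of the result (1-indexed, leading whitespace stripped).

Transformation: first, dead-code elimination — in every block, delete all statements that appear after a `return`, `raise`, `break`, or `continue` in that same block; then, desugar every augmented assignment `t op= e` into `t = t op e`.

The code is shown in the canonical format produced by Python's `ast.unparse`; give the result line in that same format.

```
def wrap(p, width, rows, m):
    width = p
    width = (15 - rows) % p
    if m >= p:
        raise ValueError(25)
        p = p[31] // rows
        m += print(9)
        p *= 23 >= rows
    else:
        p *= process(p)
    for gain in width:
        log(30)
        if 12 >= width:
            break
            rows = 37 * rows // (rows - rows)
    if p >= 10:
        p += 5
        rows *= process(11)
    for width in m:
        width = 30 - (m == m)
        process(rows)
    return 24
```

Transformed code:
def wrap(p, width, rows, m):
    width = p
    width = (15 - rows) % p
    if m >= p:
        raise ValueError(25)
    else:
        p = p * process(p)
    for gain in width:
        log(30)
        if 12 >= width:
            break
    if p >= 10:
        p = p + 5
        rows = rows * process(11)
    for width in m:
        width = 30 - (m == m)
        process(rows)
    return 24

log(30)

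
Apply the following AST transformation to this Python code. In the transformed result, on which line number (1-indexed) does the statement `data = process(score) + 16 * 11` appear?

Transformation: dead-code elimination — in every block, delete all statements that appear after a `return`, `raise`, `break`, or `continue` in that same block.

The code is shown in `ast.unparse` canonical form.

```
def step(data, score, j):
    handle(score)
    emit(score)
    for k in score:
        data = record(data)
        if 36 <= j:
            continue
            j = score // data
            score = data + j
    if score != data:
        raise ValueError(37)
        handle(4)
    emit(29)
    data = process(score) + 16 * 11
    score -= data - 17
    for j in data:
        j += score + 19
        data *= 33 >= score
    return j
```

Transformed code:
def step(data, score, j):
    handle(score)
    emit(score)
    for k in score:
        data = record(data)
        if 36 <= j:
            continue
    if score != data:
        raise ValueError(37)
    emit(29)
    data = process(score) + 16 * 11
    score -= data - 17
    for j in data:
        j += score + 19
        data *= 33 >= score
    return j

11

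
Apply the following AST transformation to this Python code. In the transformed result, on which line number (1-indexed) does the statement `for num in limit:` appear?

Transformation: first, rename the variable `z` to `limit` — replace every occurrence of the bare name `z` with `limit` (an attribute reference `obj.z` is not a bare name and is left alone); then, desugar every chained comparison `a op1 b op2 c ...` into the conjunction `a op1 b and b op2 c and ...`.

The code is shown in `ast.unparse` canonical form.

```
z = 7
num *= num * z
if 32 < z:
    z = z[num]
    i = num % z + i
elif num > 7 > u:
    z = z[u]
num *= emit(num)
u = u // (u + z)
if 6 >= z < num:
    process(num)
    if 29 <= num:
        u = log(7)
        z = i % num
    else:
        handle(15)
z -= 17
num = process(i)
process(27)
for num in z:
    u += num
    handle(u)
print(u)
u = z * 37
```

20

Transformed code:
limit = 7
num *= num * limit
if 32 < limit:
    limit = limit[num]
    i = num % limit + i
elif num > 7 and 7 > u:
    limit = limit[u]
num *= emit(num)
u = u // (u + limit)
if 6 >= limit and limit < num:
    process(num)
    if 29 <= num:
        u = log(7)
        limit = i % num
    else:
        handle(15)
limit -= 17
num = process(i)
process(27)
for num in limit:
    u += num
    handle(u)
print(u)
u = limit * 37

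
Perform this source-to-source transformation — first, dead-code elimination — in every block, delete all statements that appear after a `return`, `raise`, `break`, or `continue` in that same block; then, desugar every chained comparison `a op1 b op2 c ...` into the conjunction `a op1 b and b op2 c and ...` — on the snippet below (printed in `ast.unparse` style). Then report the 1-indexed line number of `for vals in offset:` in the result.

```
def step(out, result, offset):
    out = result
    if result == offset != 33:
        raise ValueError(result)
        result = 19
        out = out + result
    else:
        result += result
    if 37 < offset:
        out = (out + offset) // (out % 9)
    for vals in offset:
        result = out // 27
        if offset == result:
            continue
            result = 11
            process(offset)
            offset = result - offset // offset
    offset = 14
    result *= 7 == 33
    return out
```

Transformed code:
def step(out, result, offset):
    out = result
    if result == offset and offset != 33:
        raise ValueError(result)
    else:
        result += result
    if 37 < offset:
        out = (out + offset) // (out % 9)
    for vals in offset:
        result = out // 27
        if offset == result:
            continue
    offset = 14
    result *= 7 == 33
    return out

9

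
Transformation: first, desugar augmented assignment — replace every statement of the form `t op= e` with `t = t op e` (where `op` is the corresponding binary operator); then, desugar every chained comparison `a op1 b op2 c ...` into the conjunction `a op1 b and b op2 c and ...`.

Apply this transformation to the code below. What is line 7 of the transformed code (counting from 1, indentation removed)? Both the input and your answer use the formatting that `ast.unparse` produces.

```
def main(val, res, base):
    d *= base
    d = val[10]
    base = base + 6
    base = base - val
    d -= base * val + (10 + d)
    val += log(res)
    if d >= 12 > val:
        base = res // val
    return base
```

Transformed code:
def main(val, res, base):
    d = d * base
    d = val[10]
    base = base + 6
    base = base - val
    d = d - (base * val + (10 + d))
    val = val + log(res)
    if d >= 12 and 12 > val:
        base = res // val
    return base

val = val + log(res)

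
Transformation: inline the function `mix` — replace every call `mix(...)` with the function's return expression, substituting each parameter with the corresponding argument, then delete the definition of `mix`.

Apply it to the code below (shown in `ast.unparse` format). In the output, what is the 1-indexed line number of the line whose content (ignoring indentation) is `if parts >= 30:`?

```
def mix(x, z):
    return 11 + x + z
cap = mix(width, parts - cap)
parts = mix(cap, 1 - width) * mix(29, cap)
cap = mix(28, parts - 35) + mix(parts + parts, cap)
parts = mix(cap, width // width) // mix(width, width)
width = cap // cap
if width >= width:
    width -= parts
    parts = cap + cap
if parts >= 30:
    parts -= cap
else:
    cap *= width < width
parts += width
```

Transformed code:
cap = 11 + width + (parts - cap)
parts = (11 + cap + (1 - width)) * (11 + 29 + cap)
cap = 11 + 28 + (parts - 35) + (11 + (parts + parts) + cap)
parts = (11 + cap + width // width) // (11 + width + width)
width = cap // cap
if width >= width:
    width -= parts
    parts = cap + cap
if parts >= 30:
    parts -= cap
else:
    cap *= width < width
parts += width

9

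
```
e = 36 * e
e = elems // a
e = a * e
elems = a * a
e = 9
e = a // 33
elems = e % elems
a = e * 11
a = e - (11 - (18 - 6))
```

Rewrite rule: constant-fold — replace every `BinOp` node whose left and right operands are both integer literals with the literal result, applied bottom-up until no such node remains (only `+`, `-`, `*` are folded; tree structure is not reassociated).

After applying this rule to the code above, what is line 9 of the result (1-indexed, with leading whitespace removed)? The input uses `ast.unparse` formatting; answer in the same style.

a = e - -1

Transformed code:
e = 36 * e
e = elems // a
e = a * e
elems = a * a
e = 9
e = a // 33
elems = e % elems
a = e * 11
a = e - -1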